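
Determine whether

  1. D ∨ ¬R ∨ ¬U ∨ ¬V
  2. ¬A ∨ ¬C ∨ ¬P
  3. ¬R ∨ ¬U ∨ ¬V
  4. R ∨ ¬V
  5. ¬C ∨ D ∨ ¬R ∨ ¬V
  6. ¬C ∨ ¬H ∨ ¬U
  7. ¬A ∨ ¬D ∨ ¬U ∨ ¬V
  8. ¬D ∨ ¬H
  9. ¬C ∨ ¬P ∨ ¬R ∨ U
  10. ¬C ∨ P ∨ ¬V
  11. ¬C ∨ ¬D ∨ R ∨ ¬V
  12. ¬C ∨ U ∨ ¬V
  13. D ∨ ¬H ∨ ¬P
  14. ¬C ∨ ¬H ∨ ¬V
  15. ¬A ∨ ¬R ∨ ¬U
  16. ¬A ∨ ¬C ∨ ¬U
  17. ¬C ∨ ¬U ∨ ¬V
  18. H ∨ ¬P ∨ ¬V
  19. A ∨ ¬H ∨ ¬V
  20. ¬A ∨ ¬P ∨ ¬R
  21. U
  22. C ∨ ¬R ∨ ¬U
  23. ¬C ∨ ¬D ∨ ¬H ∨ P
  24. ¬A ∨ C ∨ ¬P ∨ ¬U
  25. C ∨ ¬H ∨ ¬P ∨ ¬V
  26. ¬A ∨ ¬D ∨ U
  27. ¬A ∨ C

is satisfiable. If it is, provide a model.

Unit clause (U) forces U = True.
Set C = True.
  then (¬C ∨ ¬H ∨ ¬U) forces H = False.
  then (¬A ∨ ¬C ∨ ¬U) forces A = False.
  then (¬C ∨ ¬U ∨ ¬V) forces V = False.
Set D = False.
Set R = False.
Set P = True.
All clauses satisfied.

U = True, C = True, A = False, D = False, H = False, V = False, R = False, P = True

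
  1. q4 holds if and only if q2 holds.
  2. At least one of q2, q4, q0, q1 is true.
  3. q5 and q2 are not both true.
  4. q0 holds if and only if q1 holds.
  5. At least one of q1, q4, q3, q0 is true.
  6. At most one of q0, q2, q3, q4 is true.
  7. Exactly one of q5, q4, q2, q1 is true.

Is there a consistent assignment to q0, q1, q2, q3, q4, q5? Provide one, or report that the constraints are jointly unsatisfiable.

q0 = True, q1 = True, q2 = False, q3 = False, q4 = False, q5 = False

  (1) q4=F, q2=F — same ✓
  (2) {q2, q4, q0, q1}: 2 true — at least one ✓
  (3) q5=F, q2=F — not both ✓
  (4) q0=T, q1=T — same ✓
  (5) {q1, q4, q3, q0}: 2 true — at least one ✓
  (6) {q0, q2, q3, q4}: 1 true — at most one ✓
  (7) {q5, q4, q2, q1}: 1 true — exactly one ✓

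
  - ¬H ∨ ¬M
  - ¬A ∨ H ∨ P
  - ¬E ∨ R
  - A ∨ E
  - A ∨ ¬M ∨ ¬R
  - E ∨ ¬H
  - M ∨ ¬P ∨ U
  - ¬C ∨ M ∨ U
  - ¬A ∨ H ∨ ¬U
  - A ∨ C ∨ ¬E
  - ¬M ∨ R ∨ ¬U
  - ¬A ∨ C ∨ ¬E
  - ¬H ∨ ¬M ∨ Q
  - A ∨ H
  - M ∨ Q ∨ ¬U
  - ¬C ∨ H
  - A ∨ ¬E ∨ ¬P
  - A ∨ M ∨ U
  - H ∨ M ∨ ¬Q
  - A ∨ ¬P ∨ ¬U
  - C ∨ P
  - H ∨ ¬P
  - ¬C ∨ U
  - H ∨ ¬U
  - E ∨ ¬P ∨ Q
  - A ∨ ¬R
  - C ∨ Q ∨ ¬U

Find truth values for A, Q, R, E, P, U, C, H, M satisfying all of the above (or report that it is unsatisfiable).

A = True; Q = True; R = True; E = True; P = True; U = True; C = True; H = True; M = False

Try A = False:
  (A ∨ E) forces E = True.
  (¬E ∨ R) forces R = True.
  clause (A ∨ ¬R) is falsified — backtrack.
So A = True.
Set Q = True.
Set R = True.
Set E = True.
  then (¬A ∨ C ∨ ¬E) forces C = True.
  then (¬C ∨ H) forces H = True.
  then (¬C ∨ U) forces U = True.
  then (¬H ∨ ¬M) forces M = False.
Set P = True.
All clauses satisfied.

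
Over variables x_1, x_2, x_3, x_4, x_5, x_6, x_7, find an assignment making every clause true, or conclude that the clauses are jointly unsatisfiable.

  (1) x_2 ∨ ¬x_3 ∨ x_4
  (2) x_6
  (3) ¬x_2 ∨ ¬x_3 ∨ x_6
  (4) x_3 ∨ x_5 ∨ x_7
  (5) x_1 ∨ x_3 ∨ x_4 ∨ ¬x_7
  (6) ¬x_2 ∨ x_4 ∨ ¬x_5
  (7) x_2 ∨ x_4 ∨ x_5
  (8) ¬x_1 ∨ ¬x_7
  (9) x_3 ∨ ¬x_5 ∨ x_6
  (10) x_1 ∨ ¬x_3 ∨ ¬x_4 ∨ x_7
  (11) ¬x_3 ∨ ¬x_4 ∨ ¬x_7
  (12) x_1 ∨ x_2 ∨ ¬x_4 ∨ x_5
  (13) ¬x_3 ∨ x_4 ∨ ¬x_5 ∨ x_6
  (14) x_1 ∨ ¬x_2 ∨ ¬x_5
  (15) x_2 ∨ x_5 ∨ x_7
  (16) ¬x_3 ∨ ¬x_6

x_1: False, x_2: False, x_3: False, x_4: True, x_5: True, x_6: True, x_7: True

Unit clause (x_6) forces x_6 = True.
In (¬x_3 ∨ ¬x_6) only ¬x_3 is left, so x_3 = False.
Set x_1 = False.
Set x_2 = False.
Set x_4 = True.
  then (x_1 ∨ x_2 ∨ ¬x_4 ∨ x_5) forces x_5 = True.
Set x_7 = True.
All clauses satisfied.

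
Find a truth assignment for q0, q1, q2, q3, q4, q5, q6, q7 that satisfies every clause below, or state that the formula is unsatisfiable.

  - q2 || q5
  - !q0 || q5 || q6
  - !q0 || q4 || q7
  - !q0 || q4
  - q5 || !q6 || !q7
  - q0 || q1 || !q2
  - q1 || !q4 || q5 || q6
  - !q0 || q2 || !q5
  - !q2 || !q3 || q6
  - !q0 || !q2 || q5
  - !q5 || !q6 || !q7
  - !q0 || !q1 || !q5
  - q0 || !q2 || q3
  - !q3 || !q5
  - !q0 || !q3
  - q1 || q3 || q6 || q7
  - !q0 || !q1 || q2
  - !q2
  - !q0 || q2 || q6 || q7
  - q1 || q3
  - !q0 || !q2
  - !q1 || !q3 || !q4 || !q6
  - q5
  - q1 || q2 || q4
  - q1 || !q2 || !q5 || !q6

Unit clause (!q2) forces q2 = False.
Unit clause (q5) forces q5 = True.
In (!q0 || q2 || !q5) only !q0 is left, so q0 = False.
In (!q3 || !q5) only !q3 is left, so q3 = False.
In (q1 || q3) only q1 is left, so q1 = True.
Set q4 = True.
Set q6 = False.
Set q7 = True.
All clauses satisfied.

q0 = False, q1 = True, q2 = False, q3 = False, q4 = True, q5 = True, q6 = False, q7 = True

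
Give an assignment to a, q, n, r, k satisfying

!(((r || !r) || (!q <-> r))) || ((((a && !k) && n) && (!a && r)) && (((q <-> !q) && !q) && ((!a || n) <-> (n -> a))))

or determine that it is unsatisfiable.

Case q = True: the formula simplifies to !(((r || !r) || !r)).
  r = True: this becomes !((True || False)) = False.
  r = False: this becomes !((True || True)) = False.
Case q = False: the formula simplifies to !(((r || !r) || r)).
  r = True: this becomes !((True || True)) = False.
  r = False: this becomes !((True || False)) = False.
Both cases fail — unsatisfiable.

The formula is unsatisfiable.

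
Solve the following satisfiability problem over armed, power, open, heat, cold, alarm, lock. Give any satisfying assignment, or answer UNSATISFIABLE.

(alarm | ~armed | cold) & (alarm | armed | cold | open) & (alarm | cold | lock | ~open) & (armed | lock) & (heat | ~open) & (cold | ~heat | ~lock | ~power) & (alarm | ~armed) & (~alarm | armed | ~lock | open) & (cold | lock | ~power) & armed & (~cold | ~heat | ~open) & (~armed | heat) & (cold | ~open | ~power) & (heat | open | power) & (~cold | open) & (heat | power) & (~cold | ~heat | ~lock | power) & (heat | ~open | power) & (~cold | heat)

armed=T; power=F; open=T; heat=T; cold=F; alarm=T; lock=T

Unit clause (armed) forces armed = True.
In (~armed | heat) only heat is left, so heat = True.
In (alarm | ~armed) only alarm is left, so alarm = True.
Set power = False.
Set open = True.
  then (~cold | ~heat | ~open) forces cold = False.
Set lock = True.
All clauses satisfied.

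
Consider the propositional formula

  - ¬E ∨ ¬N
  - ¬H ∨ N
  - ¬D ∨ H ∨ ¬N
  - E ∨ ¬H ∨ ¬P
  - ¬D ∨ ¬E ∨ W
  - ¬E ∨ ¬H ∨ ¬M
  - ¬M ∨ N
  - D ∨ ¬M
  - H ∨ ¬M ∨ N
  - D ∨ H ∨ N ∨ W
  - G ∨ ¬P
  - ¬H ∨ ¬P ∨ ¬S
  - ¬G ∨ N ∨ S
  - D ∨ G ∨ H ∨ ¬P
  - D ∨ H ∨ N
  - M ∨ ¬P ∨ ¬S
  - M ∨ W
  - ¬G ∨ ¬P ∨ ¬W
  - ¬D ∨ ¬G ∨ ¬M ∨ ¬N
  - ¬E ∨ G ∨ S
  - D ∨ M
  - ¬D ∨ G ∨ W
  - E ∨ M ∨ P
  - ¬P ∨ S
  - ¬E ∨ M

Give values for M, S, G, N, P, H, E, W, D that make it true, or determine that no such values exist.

M = True, S = False, G = False, N = True, P = False, H = True, E = False, W = True, D = True

Set M = True.
  then (¬M ∨ N) forces N = True.
  then (D ∨ ¬M) forces D = True.
  then (¬D ∨ ¬G ∨ ¬M ∨ ¬N) forces G = False.
  then (¬D ∨ G ∨ W) forces W = True.
  then (¬E ∨ ¬N) forces E = False.
  then (¬D ∨ H ∨ ¬N) forces H = True.
  then (E ∨ ¬H ∨ ¬P) forces P = False.
Set S = False.
All clauses satisfied.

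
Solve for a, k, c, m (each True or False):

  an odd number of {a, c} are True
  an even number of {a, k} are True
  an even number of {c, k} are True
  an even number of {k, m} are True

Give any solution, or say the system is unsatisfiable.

Adding constraints 1, 2, 3 mod 2: every variable appears an even number of times on the left, so the left side is 0.
But the right sides sum to 1 (mod 2). 0 ≠ 1 — the system is inconsistent.

Unsatisfiable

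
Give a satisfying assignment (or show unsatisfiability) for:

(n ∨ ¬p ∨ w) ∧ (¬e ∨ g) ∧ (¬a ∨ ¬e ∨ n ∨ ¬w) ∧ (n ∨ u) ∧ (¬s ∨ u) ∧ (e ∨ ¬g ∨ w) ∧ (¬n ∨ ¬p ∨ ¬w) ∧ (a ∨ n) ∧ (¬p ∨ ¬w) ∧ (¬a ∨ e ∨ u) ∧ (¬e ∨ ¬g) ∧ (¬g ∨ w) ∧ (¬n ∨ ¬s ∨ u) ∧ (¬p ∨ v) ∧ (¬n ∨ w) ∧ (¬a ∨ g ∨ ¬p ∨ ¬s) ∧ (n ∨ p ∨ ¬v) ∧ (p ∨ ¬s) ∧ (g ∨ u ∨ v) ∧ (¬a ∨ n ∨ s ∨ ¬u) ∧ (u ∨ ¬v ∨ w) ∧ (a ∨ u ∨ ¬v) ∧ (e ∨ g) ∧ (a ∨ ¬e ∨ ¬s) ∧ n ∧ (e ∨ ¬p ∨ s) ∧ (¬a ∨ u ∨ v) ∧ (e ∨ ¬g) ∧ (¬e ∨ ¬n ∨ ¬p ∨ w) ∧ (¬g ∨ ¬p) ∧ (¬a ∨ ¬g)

Case g = True:
  (¬e ∨ ¬g) forces e = False.
  Clause (e ∨ ¬g) is falsified — contradiction.
Case g = False:
  (¬e ∨ g) forces e = False.
  Clause (e ∨ g) is falsified — contradiction.
Both cases fail, so the formula is unsatisfiable.

Unsatisfiable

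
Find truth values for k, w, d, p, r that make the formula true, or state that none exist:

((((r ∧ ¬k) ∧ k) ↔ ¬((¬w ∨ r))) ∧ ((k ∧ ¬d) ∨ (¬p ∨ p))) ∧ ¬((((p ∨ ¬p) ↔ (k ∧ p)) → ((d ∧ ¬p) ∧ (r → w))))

k=T; w=F; d=F; p=T; r=F

  (((r ∧ ¬k) ∧ k) ↔ ¬((¬w ∨ r))) ∧ ((k ∧ ¬d) ∨ (¬p ∨ p)) = True
    ((r ∧ ¬k) ∧ k) ↔ ¬((¬w ∨ r)) = True
      (r ∧ ¬k) ∧ k = False
        r ∧ ¬k = False
          ¬k = False
      ¬((¬w ∨ r)) = False
        ¬w ∨ r = True
          ¬w = True
    (k ∧ ¬d) ∨ (¬p ∨ p) = True
      k ∧ ¬d = True
        ¬d = True
      ¬p ∨ p = True
        ¬p = False
  ¬((((p ∨ ¬p) ↔ (k ∧ p)) → ((d ∧ ¬p) ∧ (r → w)))) = True
    ((p ∨ ¬p) ↔ (k ∧ p)) → ((d ∧ ¬p) ∧ (r → w)) = False
      (p ∨ ¬p) ↔ (k ∧ p) = True
        p ∨ ¬p = True
          ¬p = False
        k ∧ p = True
      (d ∧ ¬p) ∧ (r → w) = False
        d ∧ ¬p = False
          ¬p = False
        r → w = True
Both conjuncts True, so the formula holds.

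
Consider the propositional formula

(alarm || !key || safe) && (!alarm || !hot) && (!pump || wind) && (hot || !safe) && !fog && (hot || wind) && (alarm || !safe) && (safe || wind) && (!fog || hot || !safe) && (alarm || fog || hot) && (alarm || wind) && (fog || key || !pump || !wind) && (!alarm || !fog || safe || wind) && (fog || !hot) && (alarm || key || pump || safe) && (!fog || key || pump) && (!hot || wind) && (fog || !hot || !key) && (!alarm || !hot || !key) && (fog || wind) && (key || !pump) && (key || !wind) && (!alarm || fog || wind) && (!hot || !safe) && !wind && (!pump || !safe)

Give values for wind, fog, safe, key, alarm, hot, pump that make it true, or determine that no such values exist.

UNSATISFIABLE

Case wind = True:
  Clause (!wind) is falsified — contradiction.
Case wind = False:
  (!pump || wind) forces pump = False.
  (!fog) forces fog = False.
  Clause (fog || wind) is falsified — contradiction.
Both cases fail, so the formula is unsatisfiable.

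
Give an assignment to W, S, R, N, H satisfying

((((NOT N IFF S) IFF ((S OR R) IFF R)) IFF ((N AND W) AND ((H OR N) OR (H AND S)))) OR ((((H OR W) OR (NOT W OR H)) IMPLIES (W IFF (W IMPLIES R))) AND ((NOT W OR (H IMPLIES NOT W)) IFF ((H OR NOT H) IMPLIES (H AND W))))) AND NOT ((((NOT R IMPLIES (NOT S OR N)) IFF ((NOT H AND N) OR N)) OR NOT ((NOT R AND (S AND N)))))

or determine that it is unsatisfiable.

Unsatisfiable — no assignment works.

The conjunct NOT ((((NOT R IMPLIES (NOT S OR N)) IFF ((NOT H AND N) OR N)) OR NOT ((NOT R AND (S AND N))))) is unsatisfiable on its own:
  N = True: this becomes NOT ((True OR NOT ((NOT R AND S)))) = False.
  N = False: this becomes NOT ((NOT ((NOT R IMPLIES NOT S)) OR True)) = False.
So the whole conjunction is unsatisfiable.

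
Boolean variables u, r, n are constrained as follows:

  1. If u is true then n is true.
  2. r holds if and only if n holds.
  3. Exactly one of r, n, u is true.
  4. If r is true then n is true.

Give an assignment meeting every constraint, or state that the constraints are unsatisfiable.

Unsatisfiable

Case r = True:
  (2) with r=T forces n = True.
  Constraint (3) is violated (r=T, n=T) — contradiction.
Case r = False:
  (2) with r=F forces n = False.
  (1) with n=F forces u = False.
  Constraint (3) is violated (r=F, n=F, u=F) — contradiction.
Both cases fail — unsatisfiable.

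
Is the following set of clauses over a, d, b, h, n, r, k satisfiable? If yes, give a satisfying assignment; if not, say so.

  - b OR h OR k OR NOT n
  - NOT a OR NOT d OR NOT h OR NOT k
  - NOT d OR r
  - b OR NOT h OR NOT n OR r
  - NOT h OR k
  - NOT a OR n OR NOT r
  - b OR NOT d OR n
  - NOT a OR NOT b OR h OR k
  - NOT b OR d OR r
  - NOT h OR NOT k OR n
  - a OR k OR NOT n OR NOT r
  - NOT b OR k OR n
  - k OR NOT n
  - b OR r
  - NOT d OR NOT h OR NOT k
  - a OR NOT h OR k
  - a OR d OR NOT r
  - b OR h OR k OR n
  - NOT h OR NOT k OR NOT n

a = True, d = True, b = True, h = False, n = True, r = True, k = True

Set a = True.
Set d = True.
  then (NOT d OR r) forces r = True.
  then (NOT a OR n OR NOT r) forces n = True.
  then (k OR NOT n) forces k = True.
  then (NOT d OR NOT h OR NOT k) forces h = False.
Set b = True.
All clauses satisfied.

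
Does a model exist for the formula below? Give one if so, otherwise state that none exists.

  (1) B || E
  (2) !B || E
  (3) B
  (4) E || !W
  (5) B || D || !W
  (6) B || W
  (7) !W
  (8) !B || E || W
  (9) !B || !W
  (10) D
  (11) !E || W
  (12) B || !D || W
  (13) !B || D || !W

Unsatisfiable — no assignment works.

Case W = True:
  Clause (!W) is falsified — contradiction.
Case W = False:
  (B) forces B = True.
  (!B || E) forces E = True.
  Clause (!E || W) is falsified — contradiction.
Both cases fail, so the formula is unsatisfiable.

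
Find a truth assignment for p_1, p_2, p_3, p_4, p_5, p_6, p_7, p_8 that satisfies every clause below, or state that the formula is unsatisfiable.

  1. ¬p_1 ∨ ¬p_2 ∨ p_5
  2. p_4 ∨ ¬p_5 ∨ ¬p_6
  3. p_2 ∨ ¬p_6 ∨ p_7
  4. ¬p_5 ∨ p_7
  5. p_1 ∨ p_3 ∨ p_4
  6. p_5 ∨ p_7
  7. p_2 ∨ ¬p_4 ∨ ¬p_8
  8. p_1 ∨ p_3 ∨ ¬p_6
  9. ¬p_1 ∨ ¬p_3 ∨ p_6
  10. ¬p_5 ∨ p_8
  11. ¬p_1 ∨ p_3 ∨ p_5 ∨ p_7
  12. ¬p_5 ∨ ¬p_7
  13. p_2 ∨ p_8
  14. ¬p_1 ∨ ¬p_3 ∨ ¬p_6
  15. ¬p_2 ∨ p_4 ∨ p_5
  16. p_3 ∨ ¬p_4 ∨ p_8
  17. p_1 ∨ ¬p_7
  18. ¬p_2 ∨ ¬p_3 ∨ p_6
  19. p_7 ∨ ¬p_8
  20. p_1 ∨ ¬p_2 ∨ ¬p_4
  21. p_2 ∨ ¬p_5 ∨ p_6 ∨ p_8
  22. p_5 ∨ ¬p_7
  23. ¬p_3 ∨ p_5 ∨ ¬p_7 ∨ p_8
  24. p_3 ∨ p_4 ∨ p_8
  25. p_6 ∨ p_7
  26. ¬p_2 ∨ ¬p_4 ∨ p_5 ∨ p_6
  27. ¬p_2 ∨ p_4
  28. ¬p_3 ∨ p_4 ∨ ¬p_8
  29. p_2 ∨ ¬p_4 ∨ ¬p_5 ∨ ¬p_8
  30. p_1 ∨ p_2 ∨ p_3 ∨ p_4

Case p_5 = True:
  (¬p_5 ∨ p_7) forces p_7 = True.
  Clause (¬p_5 ∨ ¬p_7) is falsified — contradiction.
Case p_5 = False:
  (p_5 ∨ p_7) forces p_7 = True.
  Clause (p_5 ∨ ¬p_7) is falsified — contradiction.
Both cases fail, so the formula is unsatisfiable.

No satisfying assignment exists.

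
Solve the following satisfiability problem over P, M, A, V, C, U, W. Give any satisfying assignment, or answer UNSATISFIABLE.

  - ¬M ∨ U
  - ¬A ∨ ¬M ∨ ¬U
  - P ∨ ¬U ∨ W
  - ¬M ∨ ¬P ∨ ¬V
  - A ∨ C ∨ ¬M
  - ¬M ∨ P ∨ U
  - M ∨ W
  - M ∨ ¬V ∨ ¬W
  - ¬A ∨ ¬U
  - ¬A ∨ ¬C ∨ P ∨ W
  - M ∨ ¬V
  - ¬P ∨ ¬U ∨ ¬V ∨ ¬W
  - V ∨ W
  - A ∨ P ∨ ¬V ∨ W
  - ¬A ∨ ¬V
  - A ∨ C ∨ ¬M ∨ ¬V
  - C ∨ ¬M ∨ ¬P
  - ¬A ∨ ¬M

P: True; M: False; A: False; V: False; C: False; U: True; W: True

Set P = True.
Set M = False.
  then (M ∨ W) forces W = True.
  then (M ∨ ¬V ∨ ¬W) forces V = False.
Set A = False.
Set C = False.
Set U = True.
All clauses satisfied.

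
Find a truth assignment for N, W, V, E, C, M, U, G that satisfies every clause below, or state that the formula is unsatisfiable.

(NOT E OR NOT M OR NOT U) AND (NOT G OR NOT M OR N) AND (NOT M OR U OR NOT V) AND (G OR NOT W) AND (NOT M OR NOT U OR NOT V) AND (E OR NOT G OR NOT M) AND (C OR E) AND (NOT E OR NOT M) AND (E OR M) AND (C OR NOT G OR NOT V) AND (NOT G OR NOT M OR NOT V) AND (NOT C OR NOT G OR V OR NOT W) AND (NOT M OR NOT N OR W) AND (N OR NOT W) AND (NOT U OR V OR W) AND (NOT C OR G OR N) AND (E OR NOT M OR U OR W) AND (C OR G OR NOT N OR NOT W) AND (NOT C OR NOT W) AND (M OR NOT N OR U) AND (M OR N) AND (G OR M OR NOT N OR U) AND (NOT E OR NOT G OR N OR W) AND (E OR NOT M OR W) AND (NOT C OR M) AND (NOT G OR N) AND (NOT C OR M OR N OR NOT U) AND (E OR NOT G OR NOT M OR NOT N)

N = True, W = True, V = False, E = True, C = False, M = False, U = True, G = True

Set N = True.
Set W = True.
  then (G OR NOT W) forces G = True.
  then (NOT C OR NOT W) forces C = False.
  then (C OR E) forces E = True.
  then (NOT E OR NOT M) forces M = False.
  then (C OR NOT G OR NOT V) forces V = False.
  then (M OR NOT N OR U) forces U = True.
All clauses satisfied.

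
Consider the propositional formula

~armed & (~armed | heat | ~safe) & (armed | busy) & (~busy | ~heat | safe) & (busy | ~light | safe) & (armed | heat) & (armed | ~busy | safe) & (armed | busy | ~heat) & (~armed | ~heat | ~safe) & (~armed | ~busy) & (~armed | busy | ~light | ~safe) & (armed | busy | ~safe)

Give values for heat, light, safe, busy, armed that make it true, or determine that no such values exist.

Unit clause (~armed) forces armed = False.
In (armed | busy) only busy is left, so busy = True.
In (armed | heat) only heat is left, so heat = True.
In (armed | ~busy | safe) only safe is left, so safe = True.
Set light = False.
All clauses satisfied.

heat=T, light=F, safe=T, busy=T, armed=F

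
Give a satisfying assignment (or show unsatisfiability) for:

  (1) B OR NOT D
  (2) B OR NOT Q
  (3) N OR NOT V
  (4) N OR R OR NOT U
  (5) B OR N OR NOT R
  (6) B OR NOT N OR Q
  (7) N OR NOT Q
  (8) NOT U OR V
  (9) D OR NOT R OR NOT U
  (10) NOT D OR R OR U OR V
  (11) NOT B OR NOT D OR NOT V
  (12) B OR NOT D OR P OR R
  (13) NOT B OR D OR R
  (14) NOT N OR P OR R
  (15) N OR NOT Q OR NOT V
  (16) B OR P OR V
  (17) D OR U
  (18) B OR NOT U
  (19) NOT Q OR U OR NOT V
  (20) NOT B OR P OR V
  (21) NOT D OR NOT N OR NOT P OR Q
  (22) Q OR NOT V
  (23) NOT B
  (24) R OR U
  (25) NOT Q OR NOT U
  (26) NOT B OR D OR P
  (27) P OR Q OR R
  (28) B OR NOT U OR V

Case Q = True:
  (B OR NOT Q) forces B = True.
  Clause (NOT B) is falsified — contradiction.
Case Q = False:
  (Q OR NOT V) forces V = False.
  (NOT U OR V) forces U = False.
  (D OR U) forces D = True.
  (B OR NOT D) forces B = True.
  Clause (NOT B) is falsified — contradiction.
Both cases fail, so the formula is unsatisfiable.

No satisfying assignment exists.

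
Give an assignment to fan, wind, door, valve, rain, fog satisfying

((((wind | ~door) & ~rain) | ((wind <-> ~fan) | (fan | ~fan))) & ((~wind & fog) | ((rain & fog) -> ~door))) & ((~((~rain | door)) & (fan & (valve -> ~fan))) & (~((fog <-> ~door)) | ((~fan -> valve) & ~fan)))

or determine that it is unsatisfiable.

fan: True, wind: True, door: False, valve: False, rain: True, fog: False

  (((wind | ~door) & ~rain) | ((wind <-> ~fan) | (fan | ~fan))) & ((~wind & fog) | ((rain & fog) -> ~door)) = True
    ((wind | ~door) & ~rain) | ((wind <-> ~fan) | (fan | ~fan)) = True
      (wind | ~door) & ~rain = False
        wind | ~door = True
          ~door = True
        ~rain = False
      (wind <-> ~fan) | (fan | ~fan) = True
        wind <-> ~fan = False
          ~fan = False
        fan | ~fan = True
          ~fan = False
    (~wind & fog) | ((rain & fog) -> ~door) = True
      ~wind & fog = False
        ~wind = False
      (rain & fog) -> ~door = True
        rain & fog = False
        ~door = True
  (~((~rain | door)) & (fan & (valve -> ~fan))) & (~((fog <-> ~door)) | ((~fan -> valve) & ~fan)) = True
    ~((~rain | door)) & (fan & (valve -> ~fan)) = True
      ~((~rain | door)) = True
        ~rain | door = False
          ~rain = False
      fan & (valve -> ~fan) = True
        valve -> ~fan = True
          ~fan = False
    ~((fog <-> ~door)) | ((~fan -> valve) & ~fan) = True
      ~((fog <-> ~door)) = True
        fog <-> ~door = False
          ~door = True
      (~fan -> valve) & ~fan = False
        ~fan -> valve = True
          ~fan = False
        ~fan = False
Both conjuncts True, so the formula holds.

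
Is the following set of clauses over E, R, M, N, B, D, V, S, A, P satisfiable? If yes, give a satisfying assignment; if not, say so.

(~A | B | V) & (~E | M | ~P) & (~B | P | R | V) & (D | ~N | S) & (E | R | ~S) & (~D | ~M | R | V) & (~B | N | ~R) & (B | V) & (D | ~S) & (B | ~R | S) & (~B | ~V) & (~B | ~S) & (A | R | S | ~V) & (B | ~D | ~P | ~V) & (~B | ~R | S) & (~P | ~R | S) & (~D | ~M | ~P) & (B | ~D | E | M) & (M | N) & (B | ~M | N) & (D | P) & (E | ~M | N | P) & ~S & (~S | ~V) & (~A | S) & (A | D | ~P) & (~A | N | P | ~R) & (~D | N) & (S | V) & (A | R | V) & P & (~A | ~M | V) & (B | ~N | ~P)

Case S = True:
  Clause (~S) is falsified — contradiction.
Case S = False:
  (~A | S) forces A = False.
  (S | V) forces V = True.
  (~B | ~V) forces B = False.
  (B | ~R | S) forces R = False.
  Clause (A | R | S | ~V) is falsified — contradiction.
Both cases fail, so the formula is unsatisfiable.

Unsatisfiable — no assignment works.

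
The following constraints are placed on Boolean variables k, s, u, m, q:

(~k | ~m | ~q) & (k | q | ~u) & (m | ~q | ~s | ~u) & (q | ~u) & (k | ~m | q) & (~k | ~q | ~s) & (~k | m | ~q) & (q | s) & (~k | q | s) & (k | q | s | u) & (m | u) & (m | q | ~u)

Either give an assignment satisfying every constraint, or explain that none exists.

k = False; s = True; u = True; m = True; q = True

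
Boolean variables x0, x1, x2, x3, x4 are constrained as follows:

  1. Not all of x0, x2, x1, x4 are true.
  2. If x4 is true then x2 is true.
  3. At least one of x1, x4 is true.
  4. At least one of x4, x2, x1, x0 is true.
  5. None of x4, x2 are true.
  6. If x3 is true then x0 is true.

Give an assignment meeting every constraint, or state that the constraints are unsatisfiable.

x0 = True, x1 = True, x2 = False, x3 = True, x4 = False

  (1) {x0, x2, x1, x4}: 2/4 true — not all ✓
  (2) x4=F ⇒ x2: vacuous ✓
  (3) {x1, x4}: 1 true — at least one ✓
  (4) {x4, x2, x1, x0}: 2 true — at least one ✓
  (5) {x4, x2}: 0 true — none ✓
  (6) x3=T ⇒ x0: T ✓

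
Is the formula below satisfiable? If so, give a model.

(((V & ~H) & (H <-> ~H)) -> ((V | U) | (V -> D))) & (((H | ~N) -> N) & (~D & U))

H = True; U = True; N = True; V = False; D = False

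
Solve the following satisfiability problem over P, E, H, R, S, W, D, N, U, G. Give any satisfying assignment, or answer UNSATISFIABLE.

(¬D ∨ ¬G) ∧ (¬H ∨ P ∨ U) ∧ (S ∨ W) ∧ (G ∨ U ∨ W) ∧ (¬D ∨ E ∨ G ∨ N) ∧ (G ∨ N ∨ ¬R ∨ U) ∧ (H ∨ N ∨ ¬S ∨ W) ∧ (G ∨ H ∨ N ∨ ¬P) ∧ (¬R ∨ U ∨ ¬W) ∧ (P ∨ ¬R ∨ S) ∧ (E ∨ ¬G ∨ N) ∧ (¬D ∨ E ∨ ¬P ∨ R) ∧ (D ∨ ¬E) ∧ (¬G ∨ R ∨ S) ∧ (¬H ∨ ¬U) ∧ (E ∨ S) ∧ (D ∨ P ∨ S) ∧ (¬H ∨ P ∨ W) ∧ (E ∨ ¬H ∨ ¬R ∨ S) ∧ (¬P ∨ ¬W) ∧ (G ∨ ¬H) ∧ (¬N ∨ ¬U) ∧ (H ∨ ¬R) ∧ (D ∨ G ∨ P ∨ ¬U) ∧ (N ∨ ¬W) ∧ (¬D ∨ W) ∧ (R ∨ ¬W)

P: True, E: False, H: False, R: False, S: True, W: False, D: False, N: True, U: False, G: True

Set P = True.
  then (¬P ∨ ¬W) forces W = False.
  then (¬D ∨ W) forces D = False.
  then (S ∨ W) forces S = True.
  then (D ∨ ¬E) forces E = False.
Set H = False.
  then (H ∨ N ∨ ¬S ∨ W) forces N = True.
  then (¬N ∨ ¬U) forces U = False.
  then (H ∨ ¬R) forces R = False.
  then (G ∨ U ∨ W) forces G = True.
All clauses satisfied.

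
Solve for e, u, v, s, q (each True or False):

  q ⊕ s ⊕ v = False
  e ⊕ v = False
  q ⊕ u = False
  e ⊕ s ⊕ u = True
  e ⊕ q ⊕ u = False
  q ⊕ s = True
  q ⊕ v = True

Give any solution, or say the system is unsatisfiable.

UNSATISFIABLE

Adding constraints 1, 2, 3, 4 mod 2: every variable appears an even number of times on the left, so the left side is 0.
But the right sides sum to 1 (mod 2). 0 ≠ 1 — the system is inconsistent.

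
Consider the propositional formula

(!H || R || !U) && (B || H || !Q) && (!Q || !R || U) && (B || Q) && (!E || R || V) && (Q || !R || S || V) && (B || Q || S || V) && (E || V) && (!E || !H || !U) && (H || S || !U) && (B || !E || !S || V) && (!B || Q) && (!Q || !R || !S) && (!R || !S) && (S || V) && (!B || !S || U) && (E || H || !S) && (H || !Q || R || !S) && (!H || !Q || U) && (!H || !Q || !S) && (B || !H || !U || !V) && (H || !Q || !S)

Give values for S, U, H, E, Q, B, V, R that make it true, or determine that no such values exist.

S = False, U = False, H = False, E = True, Q = True, B = True, V = True, R = False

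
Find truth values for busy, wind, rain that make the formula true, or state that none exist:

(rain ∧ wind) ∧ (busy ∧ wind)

busy: True, wind: True, rain: True

  rain ∧ wind = True
  busy ∧ wind = True
Both conjuncts True, so the formula holds.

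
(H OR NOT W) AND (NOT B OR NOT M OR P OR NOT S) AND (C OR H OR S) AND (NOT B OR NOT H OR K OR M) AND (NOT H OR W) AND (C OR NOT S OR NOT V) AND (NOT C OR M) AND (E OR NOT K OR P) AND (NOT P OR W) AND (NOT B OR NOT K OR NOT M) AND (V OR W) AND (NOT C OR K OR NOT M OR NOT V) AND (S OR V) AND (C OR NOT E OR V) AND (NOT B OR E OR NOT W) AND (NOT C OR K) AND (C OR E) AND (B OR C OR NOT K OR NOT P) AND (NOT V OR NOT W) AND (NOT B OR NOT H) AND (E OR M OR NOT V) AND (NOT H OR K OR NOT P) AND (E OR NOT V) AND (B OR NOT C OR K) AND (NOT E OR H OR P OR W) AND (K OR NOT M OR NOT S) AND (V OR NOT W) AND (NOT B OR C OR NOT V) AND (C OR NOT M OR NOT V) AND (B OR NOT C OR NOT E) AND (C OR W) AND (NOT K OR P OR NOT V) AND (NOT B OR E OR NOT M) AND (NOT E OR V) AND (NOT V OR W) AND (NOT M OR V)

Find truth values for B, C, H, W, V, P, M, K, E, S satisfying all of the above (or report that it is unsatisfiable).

Case V = True:
  (NOT V OR NOT W) forces W = False.
  Clause (NOT V OR W) is falsified — contradiction.
Case V = False:
  (V OR W) forces W = True.
  Clause (V OR NOT W) is falsified — contradiction.
Both cases fail, so the formula is unsatisfiable.

Unsatisfiable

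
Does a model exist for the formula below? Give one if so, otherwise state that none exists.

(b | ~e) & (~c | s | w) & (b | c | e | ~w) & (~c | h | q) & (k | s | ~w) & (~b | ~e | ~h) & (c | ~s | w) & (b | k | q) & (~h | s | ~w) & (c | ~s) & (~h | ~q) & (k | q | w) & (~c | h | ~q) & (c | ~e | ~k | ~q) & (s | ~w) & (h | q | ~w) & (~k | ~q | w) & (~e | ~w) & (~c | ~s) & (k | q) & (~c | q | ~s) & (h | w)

c = False; q = False; k = True; s = False; h = True; w = False; e = False; b = False

Try c = True:
  (~c | ~s) forces s = False.
  (~c | s | w) forces w = True.
  clause (s | ~w) is falsified — backtrack.
So c = False.
  then (c | ~s) forces s = False.
  then (s | ~w) forces w = False.
  then (h | w) forces h = True.
  then (~h | ~q) forces q = False.
  then (k | q | w) forces k = True.
Try e = True:
  (b | ~e) forces b = True.
  clause (~b | ~e | ~h) is falsified — backtrack.
So e = False.
Set b = False.
All clauses satisfied.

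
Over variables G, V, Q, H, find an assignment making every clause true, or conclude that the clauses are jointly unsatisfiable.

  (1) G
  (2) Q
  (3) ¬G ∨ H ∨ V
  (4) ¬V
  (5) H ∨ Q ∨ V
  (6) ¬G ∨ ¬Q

Case G = True:
  (Q) forces Q = True.
  Clause (¬G ∨ ¬Q) is falsified — contradiction.
Case G = False:
  Clause (G) is falsified — contradiction.
Both cases fail, so the formula is unsatisfiable.

UNSATISFIABLE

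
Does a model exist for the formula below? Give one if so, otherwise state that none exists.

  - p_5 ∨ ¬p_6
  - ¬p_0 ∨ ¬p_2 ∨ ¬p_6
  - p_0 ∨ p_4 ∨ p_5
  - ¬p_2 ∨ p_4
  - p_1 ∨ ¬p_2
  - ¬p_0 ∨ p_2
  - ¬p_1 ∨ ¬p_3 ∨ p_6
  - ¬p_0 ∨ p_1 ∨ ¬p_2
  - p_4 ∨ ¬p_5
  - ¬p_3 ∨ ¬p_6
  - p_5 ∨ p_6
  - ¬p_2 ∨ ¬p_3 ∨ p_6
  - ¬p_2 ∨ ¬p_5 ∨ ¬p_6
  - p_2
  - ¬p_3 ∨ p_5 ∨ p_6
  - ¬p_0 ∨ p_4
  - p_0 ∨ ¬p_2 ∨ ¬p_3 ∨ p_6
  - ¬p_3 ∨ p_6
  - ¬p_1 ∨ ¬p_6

Unit clause (p_2) forces p_2 = True.
In (¬p_2 ∨ p_4) only p_4 is left, so p_4 = True.
In (p_1 ∨ ¬p_2) only p_1 is left, so p_1 = True.
In (¬p_1 ∨ ¬p_6) only ¬p_6 is left, so p_6 = False.
In (¬p_1 ∨ ¬p_3 ∨ p_6) only ¬p_3 is left, so p_3 = False.
In (p_5 ∨ p_6) only p_5 is left, so p_5 = True.
Set p_0 = True.
All clauses satisfied.

p_0 = True, p_1 = True, p_2 = True, p_3 = False, p_4 = True, p_5 = True, p_6 = False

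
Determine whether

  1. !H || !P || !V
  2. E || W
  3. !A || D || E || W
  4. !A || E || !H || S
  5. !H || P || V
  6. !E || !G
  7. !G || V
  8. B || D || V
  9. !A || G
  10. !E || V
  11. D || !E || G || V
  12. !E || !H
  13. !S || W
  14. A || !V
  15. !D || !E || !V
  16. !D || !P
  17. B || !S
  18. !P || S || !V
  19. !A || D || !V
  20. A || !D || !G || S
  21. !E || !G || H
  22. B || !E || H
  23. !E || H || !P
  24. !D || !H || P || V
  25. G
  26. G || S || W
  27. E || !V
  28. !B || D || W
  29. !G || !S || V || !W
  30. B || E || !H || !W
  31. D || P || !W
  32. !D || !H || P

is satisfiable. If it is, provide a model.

No satisfying assignment exists.

Case G = True:
  (!E || !G) forces E = False.
  (E || W) forces W = True.
  (!G || V) forces V = True.
  Clause (E || !V) is falsified — contradiction.
Case G = False:
  Clause (G) is falsified — contradiction.
Both cases fail, so the formula is unsatisfiable.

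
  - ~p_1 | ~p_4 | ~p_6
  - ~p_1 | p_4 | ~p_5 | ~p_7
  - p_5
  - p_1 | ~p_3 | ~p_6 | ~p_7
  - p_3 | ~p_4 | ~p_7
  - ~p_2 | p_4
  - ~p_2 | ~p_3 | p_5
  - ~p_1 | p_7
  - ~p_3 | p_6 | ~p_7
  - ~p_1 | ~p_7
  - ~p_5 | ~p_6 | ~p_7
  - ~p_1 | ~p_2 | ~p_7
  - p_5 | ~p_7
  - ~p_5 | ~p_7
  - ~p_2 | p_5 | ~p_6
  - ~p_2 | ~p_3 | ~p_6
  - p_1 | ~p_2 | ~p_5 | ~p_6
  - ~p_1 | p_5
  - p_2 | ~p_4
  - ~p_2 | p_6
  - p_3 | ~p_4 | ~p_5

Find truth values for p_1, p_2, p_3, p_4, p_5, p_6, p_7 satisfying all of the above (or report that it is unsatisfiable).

p_1=F, p_2=F, p_3=F, p_4=F, p_5=T, p_6=F, p_7=F

Unit clause (p_5) forces p_5 = True.
In (~p_5 | ~p_7) only ~p_7 is left, so p_7 = False.
In (~p_1 | p_7) only ~p_1 is left, so p_1 = False.
Try p_2 = True:
  (~p_2 | p_4) forces p_4 = True.
  (p_1 | ~p_2 | ~p_5 | ~p_6) forces p_6 = False.
  clause (~p_2 | p_6) is falsified — backtrack.
So p_2 = False.
  then (p_2 | ~p_4) forces p_4 = False.
Set p_3 = False.
Set p_6 = False.
All clauses satisfied.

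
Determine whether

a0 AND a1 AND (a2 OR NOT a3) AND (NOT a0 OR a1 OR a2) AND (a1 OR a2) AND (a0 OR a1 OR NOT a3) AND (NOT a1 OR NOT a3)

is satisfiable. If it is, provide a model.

Unit clause (a0) forces a0 = True.
Unit clause (a1) forces a1 = True.
In (NOT a1 OR NOT a3) only NOT a3 is left, so a3 = False.
Set a2 = False.
All clauses satisfied.

a0 = True, a1 = True, a2 = False, a3 = False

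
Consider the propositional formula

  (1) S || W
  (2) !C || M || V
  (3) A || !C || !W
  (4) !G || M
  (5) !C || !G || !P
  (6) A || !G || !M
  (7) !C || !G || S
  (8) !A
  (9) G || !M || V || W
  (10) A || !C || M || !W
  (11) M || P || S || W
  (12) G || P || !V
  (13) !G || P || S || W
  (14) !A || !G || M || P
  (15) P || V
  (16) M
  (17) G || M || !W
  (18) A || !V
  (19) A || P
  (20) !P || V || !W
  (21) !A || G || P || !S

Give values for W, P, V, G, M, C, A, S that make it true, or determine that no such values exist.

UNSATISFIABLE

Case P = True:
  (!A) forces A = False.
  (M) forces M = True.
  (A || !G || !M) forces G = False.
  (A || !V) forces V = False.
  (G || !M || V || W) forces W = True.
  Clause (!P || V || !W) is falsified — contradiction.
Case P = False:
  (!A) forces A = False.
  Clause (A || P) is falsified — contradiction.
Both cases fail, so the formula is unsatisfiable.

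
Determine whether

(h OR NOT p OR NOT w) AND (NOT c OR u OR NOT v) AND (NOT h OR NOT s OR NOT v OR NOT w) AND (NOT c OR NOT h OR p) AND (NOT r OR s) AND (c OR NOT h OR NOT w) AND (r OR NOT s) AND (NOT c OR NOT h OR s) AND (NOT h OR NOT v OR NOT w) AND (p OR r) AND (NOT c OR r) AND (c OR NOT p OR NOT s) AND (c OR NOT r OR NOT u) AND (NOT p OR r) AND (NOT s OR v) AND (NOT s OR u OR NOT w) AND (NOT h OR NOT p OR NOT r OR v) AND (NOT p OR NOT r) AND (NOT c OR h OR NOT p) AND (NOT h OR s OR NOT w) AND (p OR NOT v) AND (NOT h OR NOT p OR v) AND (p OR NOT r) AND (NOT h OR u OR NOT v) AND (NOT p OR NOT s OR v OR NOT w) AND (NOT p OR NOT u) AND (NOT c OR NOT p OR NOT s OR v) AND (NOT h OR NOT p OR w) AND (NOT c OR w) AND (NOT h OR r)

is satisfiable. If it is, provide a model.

Unsatisfiable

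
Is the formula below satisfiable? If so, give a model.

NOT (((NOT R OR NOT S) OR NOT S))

S = True; R = True

  NOT (((NOT R OR NOT S) OR NOT S)) = True
    (NOT R OR NOT S) OR NOT S = False
      NOT R OR NOT S = False
        NOT R = False
        NOT S = False
      NOT S = False
The formula evaluates to True.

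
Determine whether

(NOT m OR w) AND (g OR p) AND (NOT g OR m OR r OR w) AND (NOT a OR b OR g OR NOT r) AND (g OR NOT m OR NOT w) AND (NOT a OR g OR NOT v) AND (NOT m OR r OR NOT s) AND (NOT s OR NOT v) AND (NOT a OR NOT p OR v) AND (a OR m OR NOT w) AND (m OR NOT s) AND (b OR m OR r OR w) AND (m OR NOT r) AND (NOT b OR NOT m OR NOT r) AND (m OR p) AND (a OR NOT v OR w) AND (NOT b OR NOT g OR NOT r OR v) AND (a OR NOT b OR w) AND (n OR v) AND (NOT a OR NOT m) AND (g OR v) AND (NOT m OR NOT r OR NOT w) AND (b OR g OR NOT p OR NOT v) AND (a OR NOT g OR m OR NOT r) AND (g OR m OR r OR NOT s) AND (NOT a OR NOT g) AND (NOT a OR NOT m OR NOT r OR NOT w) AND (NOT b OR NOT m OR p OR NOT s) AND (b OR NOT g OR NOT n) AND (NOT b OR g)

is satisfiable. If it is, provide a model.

Set p = True.
Set m = True.
  then (NOT m OR w) forces w = True.
  then (g OR NOT m OR NOT w) forces g = True.
  then (NOT a OR NOT m) forces a = False.
  then (NOT m OR NOT r OR NOT w) forces r = False.
  then (NOT m OR r OR NOT s) forces s = False.
Set v = False.
  then (n OR v) forces n = True.
  then (b OR NOT g OR NOT n) forces b = True.
All clauses satisfied.

p = True; m = True; s = False; r = False; v = False; g = True; w = True; n = True; a = False; b = True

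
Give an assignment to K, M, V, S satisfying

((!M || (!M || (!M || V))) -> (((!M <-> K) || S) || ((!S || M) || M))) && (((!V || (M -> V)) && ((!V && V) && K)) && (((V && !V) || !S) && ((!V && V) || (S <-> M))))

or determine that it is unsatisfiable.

Unsatisfiable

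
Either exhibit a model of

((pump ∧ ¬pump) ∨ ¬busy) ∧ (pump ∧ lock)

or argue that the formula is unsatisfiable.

lock: True, pump: True, busy: False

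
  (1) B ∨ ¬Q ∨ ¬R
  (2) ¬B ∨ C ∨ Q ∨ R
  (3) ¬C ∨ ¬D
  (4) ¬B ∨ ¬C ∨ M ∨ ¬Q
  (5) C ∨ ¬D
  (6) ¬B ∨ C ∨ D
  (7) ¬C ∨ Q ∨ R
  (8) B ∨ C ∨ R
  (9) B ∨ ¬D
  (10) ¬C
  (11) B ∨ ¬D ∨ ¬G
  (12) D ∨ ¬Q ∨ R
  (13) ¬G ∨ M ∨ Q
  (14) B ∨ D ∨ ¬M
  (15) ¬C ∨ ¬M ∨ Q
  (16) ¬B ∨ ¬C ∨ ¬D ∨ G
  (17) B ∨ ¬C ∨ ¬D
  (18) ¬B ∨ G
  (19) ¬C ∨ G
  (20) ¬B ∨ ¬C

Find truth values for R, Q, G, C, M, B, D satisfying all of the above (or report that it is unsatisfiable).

Unit clause (¬C) forces C = False.
In (C ∨ ¬D) only ¬D is left, so D = False.
In (¬B ∨ C ∨ D) only ¬B is left, so B = False.
In (B ∨ C ∨ R) only R is left, so R = True.
In (B ∨ D ∨ ¬M) only ¬M is left, so M = False.
In (B ∨ ¬Q ∨ ¬R) only ¬Q is left, so Q = False.
In (¬G ∨ M ∨ Q) only ¬G is left, so G = False.
All clauses satisfied.

R = True, Q = False, G = False, C = False, M = False, B = False, D = False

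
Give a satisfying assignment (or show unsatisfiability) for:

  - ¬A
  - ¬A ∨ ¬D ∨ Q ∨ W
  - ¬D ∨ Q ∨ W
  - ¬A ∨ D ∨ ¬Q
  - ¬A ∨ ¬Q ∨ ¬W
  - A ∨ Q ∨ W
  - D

Unit clause (¬A) forces A = False.
Unit clause (D) forces D = True.
Set W = True.
Set Q = True.
Check each clause:
  (¬A): ¬A holds.
  (¬A ∨ ¬D ∨ Q ∨ W): ¬A holds.
  (¬D ∨ Q ∨ W): Q holds.
  (¬A ∨ D ∨ ¬Q): ¬A holds.
  (¬A ∨ ¬Q ∨ ¬W): ¬A holds.
  (A ∨ Q ∨ W): Q holds.
  (D): D holds.
All clauses satisfied.

W=T, D=T, Q=T, A=F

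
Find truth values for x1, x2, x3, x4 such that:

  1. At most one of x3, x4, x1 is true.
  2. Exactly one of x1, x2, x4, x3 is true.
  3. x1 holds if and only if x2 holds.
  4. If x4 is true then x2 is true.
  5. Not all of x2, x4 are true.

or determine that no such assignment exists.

x1: False; x2: False; x3: True; x4: False

  (1) {x3, x4, x1}: 1 true — at most one ✓
  (2) {x1, x2, x4, x3}: 1 true — exactly one ✓
  (3) x1=F, x2=F — same ✓
  (4) x4=F ⇒ x2: vacuous ✓
  (5) {x2, x4}: 0/2 true — not all ✓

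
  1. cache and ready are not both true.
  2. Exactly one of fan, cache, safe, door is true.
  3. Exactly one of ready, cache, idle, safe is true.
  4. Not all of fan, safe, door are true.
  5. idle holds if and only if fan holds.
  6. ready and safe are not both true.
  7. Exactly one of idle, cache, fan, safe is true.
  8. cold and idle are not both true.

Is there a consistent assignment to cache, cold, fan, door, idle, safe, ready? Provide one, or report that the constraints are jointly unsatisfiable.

cache: True, cold: True, fan: False, door: False, idle: False, safe: False, ready: False

  (1) cache=T, ready=F — not both ✓
  (2) {fan, cache, safe, door}: 1 true — exactly one ✓
  (3) {ready, cache, idle, safe}: 1 true — exactly one ✓
  (4) {fan, safe, door}: 0/3 true — not all ✓
  (5) idle=F, fan=F — same ✓
  (6) ready=F, safe=F — not both ✓
  (7) {idle, cache, fan, safe}: 1 true — exactly one ✓
  (8) cold=T, idle=F — not both ✓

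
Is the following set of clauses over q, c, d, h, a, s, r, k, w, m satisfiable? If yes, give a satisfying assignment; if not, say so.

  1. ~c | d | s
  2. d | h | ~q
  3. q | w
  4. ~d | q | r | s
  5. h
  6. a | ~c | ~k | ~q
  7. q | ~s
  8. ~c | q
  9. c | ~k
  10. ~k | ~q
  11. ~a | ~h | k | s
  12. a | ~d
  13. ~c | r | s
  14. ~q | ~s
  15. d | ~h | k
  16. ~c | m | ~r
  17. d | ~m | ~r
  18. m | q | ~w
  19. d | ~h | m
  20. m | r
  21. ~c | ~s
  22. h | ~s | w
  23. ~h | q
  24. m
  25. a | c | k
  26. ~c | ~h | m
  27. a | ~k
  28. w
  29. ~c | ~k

The formula is unsatisfiable.

Case h = True:
  (~h | q) forces q = True.
  (~k | ~q) forces k = False.
  (~q | ~s) forces s = False.
  (~a | ~h | k | s) forces a = False.
  (a | ~d) forces d = False.
  Clause (d | ~h | k) is falsified — contradiction.
Case h = False:
  Clause (h) is falsified — contradiction.
Both cases fail, so the formula is unsatisfiable.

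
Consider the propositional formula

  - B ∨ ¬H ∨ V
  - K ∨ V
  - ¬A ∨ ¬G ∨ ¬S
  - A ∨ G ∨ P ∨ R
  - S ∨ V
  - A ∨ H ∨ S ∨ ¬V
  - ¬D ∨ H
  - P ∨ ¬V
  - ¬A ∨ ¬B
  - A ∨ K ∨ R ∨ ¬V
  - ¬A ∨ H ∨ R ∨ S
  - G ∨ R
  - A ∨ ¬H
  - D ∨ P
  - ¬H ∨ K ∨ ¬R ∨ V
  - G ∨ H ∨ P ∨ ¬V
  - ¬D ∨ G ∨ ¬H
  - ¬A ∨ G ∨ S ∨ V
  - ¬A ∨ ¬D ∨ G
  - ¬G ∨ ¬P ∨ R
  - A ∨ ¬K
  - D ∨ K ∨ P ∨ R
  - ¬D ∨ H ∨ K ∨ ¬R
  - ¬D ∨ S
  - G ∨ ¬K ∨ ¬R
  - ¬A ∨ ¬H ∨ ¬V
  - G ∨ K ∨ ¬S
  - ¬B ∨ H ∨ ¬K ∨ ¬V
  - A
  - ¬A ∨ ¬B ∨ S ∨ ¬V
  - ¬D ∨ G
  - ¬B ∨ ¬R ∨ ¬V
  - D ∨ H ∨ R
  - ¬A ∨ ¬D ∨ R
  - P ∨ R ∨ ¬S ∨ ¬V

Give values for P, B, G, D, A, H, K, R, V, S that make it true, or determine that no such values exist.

Unit clause (A) forces A = True.
In (¬A ∨ ¬B) only ¬B is left, so B = False.
Set P = True.
Set G = True.
  then (¬A ∨ ¬G ∨ ¬S) forces S = False.
  then (S ∨ V) forces V = True.
  then (¬G ∨ ¬P ∨ R) forces R = True.
  then (¬D ∨ S) forces D = False.
  then (¬A ∨ ¬H ∨ ¬V) forces H = False.
Set K = True.
All clauses satisfied.

P = True, B = False, G = True, D = False, A = True, H = False, K = True, R = True, V = True, S = False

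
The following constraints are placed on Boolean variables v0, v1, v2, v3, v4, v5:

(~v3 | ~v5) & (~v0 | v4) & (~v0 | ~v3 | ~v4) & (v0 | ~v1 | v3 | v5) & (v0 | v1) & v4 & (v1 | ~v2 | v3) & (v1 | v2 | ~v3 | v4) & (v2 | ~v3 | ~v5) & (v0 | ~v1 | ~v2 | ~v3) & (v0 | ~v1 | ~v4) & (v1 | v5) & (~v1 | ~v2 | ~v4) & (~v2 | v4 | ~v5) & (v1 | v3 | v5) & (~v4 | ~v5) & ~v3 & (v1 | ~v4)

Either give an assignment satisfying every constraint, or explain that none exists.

Unit clause (v4) forces v4 = True.
In (~v4 | ~v5) only ~v5 is left, so v5 = False.
Unit clause (~v3) forces v3 = False.
In (v1 | ~v4) only v1 is left, so v1 = True.
In (v0 | ~v1 | v3 | v5) only v0 is left, so v0 = True.
In (~v1 | ~v2 | ~v4) only ~v2 is left, so v2 = False.
All clauses satisfied.

v0: True; v1: True; v2: False; v3: False; v4: True; v5: False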